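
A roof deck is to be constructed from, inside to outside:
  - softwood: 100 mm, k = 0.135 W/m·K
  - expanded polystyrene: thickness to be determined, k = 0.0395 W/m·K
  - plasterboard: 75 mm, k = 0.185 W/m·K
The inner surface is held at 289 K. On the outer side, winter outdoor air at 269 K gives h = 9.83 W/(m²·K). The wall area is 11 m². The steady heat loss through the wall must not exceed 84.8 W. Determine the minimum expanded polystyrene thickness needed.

L ≈ 53.2 mm

Thermal resistances in series:
R_softwood = L/(kA) = 0.1/(0.135×11) = 0.06734 K/W
R_plasterboard = L/(kA) = 0.075/(0.185×11) = 0.03686 K/W
R_outer film = 1/(h_o·A) = 1/(9.83×11) = 0.009248 K/W
Sum of the known resistances R_other = 0.1134 K/W
Required total resistance R_tot = ΔT/Q_allow = 20/84.8 = 0.2358 K/W
R_expanded polystyrene = R_tot − R_other = 0.1224 K/W
L = R·k·A = 0.1224×0.0395×11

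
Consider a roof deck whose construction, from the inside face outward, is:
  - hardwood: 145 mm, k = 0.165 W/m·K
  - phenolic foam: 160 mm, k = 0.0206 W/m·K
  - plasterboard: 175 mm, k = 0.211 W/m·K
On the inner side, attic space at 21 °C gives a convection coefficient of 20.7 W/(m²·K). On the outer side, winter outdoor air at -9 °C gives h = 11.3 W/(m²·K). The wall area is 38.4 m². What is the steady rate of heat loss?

Q ≈ 120 W

Series thermal resistances:
R_inner film = 1/(h_i·A) = 1/(20.7×38.4) = 0.001258 K/W
R_hardwood = L/(kA) = 0.145/(0.165×38.4) = 0.02289 K/W
R_phenolic foam = L/(kA) = 0.16/(0.0206×38.4) = 0.2023 K/W
R_plasterboard = L/(kA) = 0.175/(0.211×38.4) = 0.0216 K/W
R_outer film = 1/(h_o·A) = 1/(11.3×38.4) = 0.002305 K/W
R_total = 0.2503 K/W
Q = ΔT / R_total = 30 / 0.2503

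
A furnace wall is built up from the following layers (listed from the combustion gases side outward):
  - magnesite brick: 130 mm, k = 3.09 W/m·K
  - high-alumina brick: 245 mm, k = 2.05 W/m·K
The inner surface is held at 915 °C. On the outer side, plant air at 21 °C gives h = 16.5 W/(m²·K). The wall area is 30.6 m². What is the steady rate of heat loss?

Thermal resistances in series:
R_magnesite brick = L/(kA) = 0.13/(3.09×30.6) = 0.001375 K/W
R_high-alumina brick = L/(kA) = 0.245/(2.05×30.6) = 0.003906 K/W
R_outer film = 1/(h_o·A) = 1/(16.5×30.6) = 0.001981 K/W
R_total = 0.007261 K/W
Q = ΔT / R_total = 894 / 0.007261

Q ≈ 123000 W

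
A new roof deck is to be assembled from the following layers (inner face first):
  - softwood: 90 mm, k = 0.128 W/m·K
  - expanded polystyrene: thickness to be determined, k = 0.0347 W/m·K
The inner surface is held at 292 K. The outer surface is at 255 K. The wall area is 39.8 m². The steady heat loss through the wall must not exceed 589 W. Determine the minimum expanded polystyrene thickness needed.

Thermal resistances in series:
R_softwood = L/(kA) = 0.09/(0.128×39.8) = 0.01767 K/W
Sum of the known resistances R_other = 0.01767 K/W
Required total resistance R_tot = ΔT/Q_allow = 37/589 = 0.06282 K/W
R_expanded polystyrene = R_tot − R_other = 0.04515 K/W
L = R·k·A = 0.04515×0.0347×39.8

L ≈ 62.4 mm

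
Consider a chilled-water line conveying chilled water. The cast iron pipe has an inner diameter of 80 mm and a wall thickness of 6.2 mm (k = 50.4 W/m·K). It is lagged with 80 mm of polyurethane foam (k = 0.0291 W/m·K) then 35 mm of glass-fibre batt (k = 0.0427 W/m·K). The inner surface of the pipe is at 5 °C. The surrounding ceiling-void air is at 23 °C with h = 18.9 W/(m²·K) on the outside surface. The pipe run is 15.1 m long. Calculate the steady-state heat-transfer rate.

Q ≈ 42.1 W

Treating each annulus and film as a series resistance:
R_cast iron pipe wall = ln(46.2/40)/(2π×50.4×15.1) = 3.014×10^-5 K/W
R_polyurethane foam = ln(126.2/46.2)/(2π×0.0291×15.1) = 0.364 K/W
R_glass-fibre batt = ln(161.2/126.2)/(2π×0.0427×15.1) = 0.06042 K/W
R_outer film = 1/(h_o·2πr_oL) = 1/(18.9×2π×0.1612×15.1) = 0.00346 K/W
R_total = 0.4279 K/W
Q = ΔT/R_total = 18/0.4279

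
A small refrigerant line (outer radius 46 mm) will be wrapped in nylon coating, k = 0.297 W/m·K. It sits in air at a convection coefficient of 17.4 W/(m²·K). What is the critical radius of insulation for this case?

r_cr ≈ 17.1 mm

For a cylinder r_cr = k/h = 0.297/17.4
r_cr = 17.1 mm; since the bare radius (46 mm) is above r_cr, any added insulation will reduce heat loss.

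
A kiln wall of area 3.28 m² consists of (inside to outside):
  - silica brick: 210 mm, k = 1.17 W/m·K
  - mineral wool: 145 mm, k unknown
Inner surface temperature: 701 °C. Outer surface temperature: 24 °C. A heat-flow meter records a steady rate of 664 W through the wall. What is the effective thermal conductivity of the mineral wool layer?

Thermal resistances in series:
R_silica brick = L/(kA) = 0.21/(1.17×3.28) = 0.05472 K/W
Sum of known resistances R_other = 0.05472 K/W
Total R = ΔT/Q = 677/664 = 1.02 K/W
R_mineral wool = R_total − R_other = 0.9649 K/W
k = L/(R·A) = 0.145/(0.9649×3.28)

k ≈ 0.0458 W/(m·K)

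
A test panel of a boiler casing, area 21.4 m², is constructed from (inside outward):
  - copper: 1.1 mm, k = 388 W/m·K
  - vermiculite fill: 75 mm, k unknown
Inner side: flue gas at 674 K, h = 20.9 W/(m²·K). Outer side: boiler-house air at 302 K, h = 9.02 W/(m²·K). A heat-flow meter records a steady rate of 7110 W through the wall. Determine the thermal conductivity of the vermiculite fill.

k ≈ 0.078 W/(m·K)

Using the resistance-network approach (series):
R_inner film = 1/(h_i·A) = 1/(20.9×21.4) = 0.002236 K/W
R_copper = L/(kA) = 0.0011/(388×21.4) = 1.325×10^-7 K/W
R_outer film = 1/(h_o·A) = 1/(9.02×21.4) = 0.005181 K/W
Sum of known resistances R_other = 0.007417 K/W
Total R = ΔT/Q = 372/7110 = 0.05232 K/W
R_vermiculite fill = R_total − R_other = 0.0449 K/W
k = L/(R·A) = 0.075/(0.0449×21.4)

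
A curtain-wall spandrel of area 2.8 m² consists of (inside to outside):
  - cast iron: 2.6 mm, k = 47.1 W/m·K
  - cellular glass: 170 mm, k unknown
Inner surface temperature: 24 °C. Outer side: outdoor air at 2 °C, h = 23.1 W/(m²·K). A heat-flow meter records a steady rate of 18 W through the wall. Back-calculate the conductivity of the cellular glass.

Treating each layer as a thermal resistance in series:
R_cast iron = L/(kA) = 0.0026/(47.1×2.8) = 1.971×10^-5 K/W
R_outer film = 1/(h_o·A) = 1/(23.1×2.8) = 0.01546 K/W
Sum of known resistances R_other = 0.01548 K/W
Total R = ΔT/Q = 22/18 = 1.222 K/W
R_cellular glass = R_total − R_other = 1.207 K/W
k = L/(R·A) = 0.17/(1.207×2.8)

k ≈ 0.0503 W/(m·K)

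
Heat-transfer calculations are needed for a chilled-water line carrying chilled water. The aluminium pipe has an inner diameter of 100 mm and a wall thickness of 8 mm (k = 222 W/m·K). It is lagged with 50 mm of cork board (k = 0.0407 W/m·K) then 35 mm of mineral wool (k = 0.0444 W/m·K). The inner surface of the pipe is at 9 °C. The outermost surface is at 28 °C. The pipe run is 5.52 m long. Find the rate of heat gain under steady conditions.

Q ≈ 30.5 W

Cylindrical conduction, so R = ln(r₂/r₁)/(2πkL) per layer, in series:
R_aluminium pipe wall = ln(58/50)/(2π×222×5.52) = 1.928×10^-5 K/W
R_cork board = ln(108/58)/(2π×0.0407×5.52) = 0.4404 K/W
R_mineral wool = ln(143/108)/(2π×0.0444×5.52) = 0.1823 K/W
R_total = 0.6227 K/W
Q = ΔT/R_total = 19/0.6227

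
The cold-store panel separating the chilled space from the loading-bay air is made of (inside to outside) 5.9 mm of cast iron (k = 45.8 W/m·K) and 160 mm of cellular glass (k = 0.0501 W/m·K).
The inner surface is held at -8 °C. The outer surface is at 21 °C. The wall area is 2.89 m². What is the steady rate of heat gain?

Series thermal resistances:
R_cast iron = L/(kA) = 0.0059/(45.8×2.89) = 4.457×10^-5 K/W
R_cellular glass = L/(kA) = 0.16/(0.0501×2.89) = 1.105 K/W
R_total = 1.105 K/W
Q = ΔT / R_total = 29 / 1.105

Q ≈ 26.2 W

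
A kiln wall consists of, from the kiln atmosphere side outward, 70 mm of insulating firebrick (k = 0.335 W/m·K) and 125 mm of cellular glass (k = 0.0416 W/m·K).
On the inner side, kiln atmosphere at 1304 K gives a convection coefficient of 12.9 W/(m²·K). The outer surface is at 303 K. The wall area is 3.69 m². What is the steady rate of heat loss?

Q ≈ 1120 W

Using the resistance-network approach (series):
R_inner film = 1/(h_i·A) = 1/(12.9×3.69) = 0.02101 K/W
R_insulating firebrick = L/(kA) = 0.07/(0.335×3.69) = 0.05663 K/W
R_cellular glass = L/(kA) = 0.125/(0.0416×3.69) = 0.8143 K/W
R_total = 0.8919 K/W
Q = ΔT / R_total = 1001 / 0.8919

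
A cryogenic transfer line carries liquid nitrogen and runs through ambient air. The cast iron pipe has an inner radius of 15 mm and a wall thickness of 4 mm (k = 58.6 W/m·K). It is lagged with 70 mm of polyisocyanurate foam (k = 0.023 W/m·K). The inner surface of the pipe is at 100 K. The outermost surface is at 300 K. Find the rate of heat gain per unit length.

q′ ≈ 18.7 W/m

Cylindrical conduction, so R = ln(r₂/r₁)/(2πkL) per layer, in series:
R_cast iron pipe wall = ln(19/15)/(2π×58.6×1) = 6.42×10^-4 K/W
R_polyisocyanurate foam = ln(89/19)/(2π×0.023×1) = 10.69 K/W
R_total = 10.69 K/W
Q = ΔT/R_total = 200/10.69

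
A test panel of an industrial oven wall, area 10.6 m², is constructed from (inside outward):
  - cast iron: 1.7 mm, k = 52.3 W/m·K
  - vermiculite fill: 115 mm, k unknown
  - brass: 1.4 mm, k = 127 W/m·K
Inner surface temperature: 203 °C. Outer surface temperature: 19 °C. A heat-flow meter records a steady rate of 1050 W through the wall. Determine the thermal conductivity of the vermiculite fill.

k ≈ 0.0619 W/(m·K)

Using the resistance-network approach (series):
R_cast iron = L/(kA) = 0.0017/(52.3×10.6) = 3.066×10^-6 K/W
R_brass = L/(kA) = 0.0014/(127×10.6) = 1.04×10^-6 K/W
Sum of known resistances R_other = 4.106×10^-6 K/W
Total R = ΔT/Q = 184/1050 = 0.1752 K/W
R_vermiculite fill = R_total − R_other = 0.1752 K/W
k = L/(R·A) = 0.115/(0.1752×10.6)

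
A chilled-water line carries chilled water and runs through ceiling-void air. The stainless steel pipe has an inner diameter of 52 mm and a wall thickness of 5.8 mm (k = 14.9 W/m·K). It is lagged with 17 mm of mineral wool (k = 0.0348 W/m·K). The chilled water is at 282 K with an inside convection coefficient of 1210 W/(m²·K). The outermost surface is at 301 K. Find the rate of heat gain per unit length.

q′ ≈ 9.67 W/m

Cylindrical conduction, so R = ln(r₂/r₁)/(2πkL) per layer, in series:
R_inner film = 1/(h_i·2πr₁L) = 1/(1210×2π×0.026×1) = 0.005059 K/W
R_stainless steel pipe wall = ln(31.8/26)/(2π×14.9×1) = 0.002151 K/W
R_mineral wool = ln(48.8/31.8)/(2π×0.0348×1) = 1.959 K/W
R_total = 1.966 K/W
Q = ΔT/R_total = 19/1.966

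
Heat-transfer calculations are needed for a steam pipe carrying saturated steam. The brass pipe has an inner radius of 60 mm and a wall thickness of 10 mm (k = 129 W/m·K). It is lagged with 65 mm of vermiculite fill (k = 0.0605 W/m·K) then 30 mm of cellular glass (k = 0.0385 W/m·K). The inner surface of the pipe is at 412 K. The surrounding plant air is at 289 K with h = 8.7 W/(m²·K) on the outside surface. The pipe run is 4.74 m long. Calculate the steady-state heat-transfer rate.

Treating each annulus and film as a series resistance:
R_brass pipe wall = ln(70/60)/(2π×129×4.74) = 4.012×10^-5 K/W
R_vermiculite fill = ln(135/70)/(2π×0.0605×4.74) = 0.3645 K/W
R_cellular glass = ln(165/135)/(2π×0.0385×4.74) = 0.175 K/W
R_outer film = 1/(h_o·2πr_oL) = 1/(8.7×2π×0.165×4.74) = 0.02339 K/W
R_total = 0.5629 K/W
Q = ΔT/R_total = 123/0.5629

Q ≈ 218 W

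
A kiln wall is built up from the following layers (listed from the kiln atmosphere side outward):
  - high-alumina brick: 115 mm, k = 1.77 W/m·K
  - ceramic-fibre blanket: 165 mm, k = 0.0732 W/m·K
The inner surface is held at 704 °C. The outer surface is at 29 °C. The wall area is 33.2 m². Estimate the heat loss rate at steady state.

Thermal resistances in series:
R_high-alumina brick = L/(kA) = 0.115/(1.77×33.2) = 0.001957 K/W
R_ceramic-fibre blanket = L/(kA) = 0.165/(0.0732×33.2) = 0.06789 K/W
R_total = 0.06985 K/W
Q = ΔT / R_total = 675 / 0.06985

Q ≈ 9660 W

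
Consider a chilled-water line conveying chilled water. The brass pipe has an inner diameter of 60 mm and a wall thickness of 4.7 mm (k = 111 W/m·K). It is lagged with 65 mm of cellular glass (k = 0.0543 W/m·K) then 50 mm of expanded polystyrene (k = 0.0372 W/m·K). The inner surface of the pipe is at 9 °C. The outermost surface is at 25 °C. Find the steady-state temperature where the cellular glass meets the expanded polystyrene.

Cylindrical conduction, so R = ln(r₂/r₁)/(2πkL) per layer, in series:
R_brass pipe wall = ln(34.7/30)/(2π×111×1) = 2.087×10^-4 K/W
R_cellular glass = ln(99.7/34.7)/(2π×0.0543×1) = 3.093 K/W
R_expanded polystyrene = ln(149.7/99.7)/(2π×0.0372×1) = 1.739 K/W
R_total = 4.833 K/W
Q = ΔT/R_total = 16/4.833
Q = 3.31 W/m
T_interface = T_inner + Q·ΣR(inner→interface) = 9 + 3.31×3.094

T ≈ 19.2 °C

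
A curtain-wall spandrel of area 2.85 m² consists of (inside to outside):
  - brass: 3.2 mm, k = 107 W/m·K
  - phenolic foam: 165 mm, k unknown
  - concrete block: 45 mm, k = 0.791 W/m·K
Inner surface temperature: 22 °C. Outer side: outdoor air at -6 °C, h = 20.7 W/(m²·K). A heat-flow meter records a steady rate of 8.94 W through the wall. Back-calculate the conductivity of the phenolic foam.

Series thermal resistances:
R_brass = L/(kA) = 0.0032/(107×2.85) = 1.049×10^-5 K/W
R_concrete block = L/(kA) = 0.045/(0.791×2.85) = 0.01996 K/W
R_outer film = 1/(h_o·A) = 1/(20.7×2.85) = 0.01695 K/W
Sum of known resistances R_other = 0.03692 K/W
Total R = ΔT/Q = 28/8.94 = 3.132 K/W
R_phenolic foam = R_total − R_other = 3.095 K/W
k = L/(R·A) = 0.165/(3.095×2.85)

k ≈ 0.0187 W/(m·K)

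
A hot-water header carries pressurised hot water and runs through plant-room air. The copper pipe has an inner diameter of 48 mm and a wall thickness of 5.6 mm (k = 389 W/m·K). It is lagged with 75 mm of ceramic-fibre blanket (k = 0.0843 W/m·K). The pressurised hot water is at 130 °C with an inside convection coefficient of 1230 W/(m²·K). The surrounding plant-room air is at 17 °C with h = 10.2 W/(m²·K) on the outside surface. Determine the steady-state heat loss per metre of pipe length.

q′ ≈ 44.5 W/m

Radial resistances (cylindrical: R_cond = ln(r_o/r_i)/(2πkL), R_conv = 1/(h·2πrL)):
R_inner film = 1/(h_i·2πr₁L) = 1/(1230×2π×0.024×1) = 0.005391 K/W
R_copper pipe wall = ln(29.6/24)/(2π×389×1) = 8.58×10^-5 K/W
R_ceramic-fibre blanket = ln(104.6/29.6)/(2π×0.0843×1) = 2.383 K/W
R_outer film = 1/(h_o·2πr_oL) = 1/(10.2×2π×0.1046×1) = 0.1492 K/W
R_total = 2.538 K/W
Q = ΔT/R_total = 113/2.538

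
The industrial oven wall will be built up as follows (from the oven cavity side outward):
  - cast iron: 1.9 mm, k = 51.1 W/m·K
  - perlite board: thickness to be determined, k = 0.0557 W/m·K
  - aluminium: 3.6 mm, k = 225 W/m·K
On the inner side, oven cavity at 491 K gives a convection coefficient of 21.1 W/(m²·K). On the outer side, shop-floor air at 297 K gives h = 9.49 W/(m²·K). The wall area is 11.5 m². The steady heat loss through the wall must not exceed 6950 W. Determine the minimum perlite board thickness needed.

Using the resistance-network approach (series):
R_inner film = 1/(h_i·A) = 1/(21.1×11.5) = 0.004121 K/W
R_cast iron = L/(kA) = 0.0019/(51.1×11.5) = 3.233×10^-6 K/W
R_aluminium = L/(kA) = 0.0036/(225×11.5) = 1.391×10^-6 K/W
R_outer film = 1/(h_o·A) = 1/(9.49×11.5) = 0.009163 K/W
Sum of the known resistances R_other = 0.01329 K/W
Required total resistance R_tot = ΔT/Q_allow = 194/6950 = 0.02791 K/W
R_perlite board = R_tot − R_other = 0.01462 K/W
L = R·k·A = 0.01462×0.0557×11.5

L ≈ 9.37 mm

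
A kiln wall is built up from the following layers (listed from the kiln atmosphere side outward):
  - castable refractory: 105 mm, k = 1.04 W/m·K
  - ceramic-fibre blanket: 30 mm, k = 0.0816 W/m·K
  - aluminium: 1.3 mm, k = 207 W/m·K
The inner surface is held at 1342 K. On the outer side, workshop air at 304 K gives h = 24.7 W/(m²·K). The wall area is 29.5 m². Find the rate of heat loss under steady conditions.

Q ≈ 60100 W

Thermal resistances in series:
R_castable refractory = L/(kA) = 0.105/(1.04×29.5) = 0.003422 K/W
R_ceramic-fibre blanket = L/(kA) = 0.03/(0.0816×29.5) = 0.01246 K/W
R_aluminium = L/(kA) = 0.0013/(207×29.5) = 2.129×10^-7 K/W
R_outer film = 1/(h_o·A) = 1/(24.7×29.5) = 0.001372 K/W
R_total = 0.01726 K/W
Q = ΔT / R_total = 1038 / 0.01726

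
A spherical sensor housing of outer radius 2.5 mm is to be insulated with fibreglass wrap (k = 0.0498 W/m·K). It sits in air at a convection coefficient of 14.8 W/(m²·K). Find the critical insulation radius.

For a sphere r_cr = 2k/h = 2×0.0498/14.8
r_cr = 6.73 mm; since the bare radius (2.5 mm) is below r_cr, adding a thin layer of insulation will *increase* heat loss.

r_cr ≈ 6.73 mm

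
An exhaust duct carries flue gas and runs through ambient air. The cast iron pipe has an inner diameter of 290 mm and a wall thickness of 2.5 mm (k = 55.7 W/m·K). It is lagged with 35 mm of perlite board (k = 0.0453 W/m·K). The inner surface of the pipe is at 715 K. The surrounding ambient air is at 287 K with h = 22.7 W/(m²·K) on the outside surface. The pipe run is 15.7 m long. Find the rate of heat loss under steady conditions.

Q ≈ 8540 W

Cylindrical conduction, so R = ln(r₂/r₁)/(2πkL) per layer, in series:
R_cast iron pipe wall = ln(147.5/145)/(2π×55.7×15.7) = 3.111×10^-6 K/W
R_perlite board = ln(182.5/147.5)/(2π×0.0453×15.7) = 0.04765 K/W
R_outer film = 1/(h_o·2πr_oL) = 1/(22.7×2π×0.1825×15.7) = 0.002447 K/W
R_total = 0.0501 K/W
Q = ΔT/R_total = 428/0.0501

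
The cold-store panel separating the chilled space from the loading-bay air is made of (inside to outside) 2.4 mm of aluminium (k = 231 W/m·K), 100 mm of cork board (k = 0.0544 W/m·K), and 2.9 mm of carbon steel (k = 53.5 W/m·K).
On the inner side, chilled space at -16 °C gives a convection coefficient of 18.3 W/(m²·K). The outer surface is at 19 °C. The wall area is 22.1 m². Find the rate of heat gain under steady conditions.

Using the resistance-network approach (series):
R_inner film = 1/(h_i·A) = 1/(18.3×22.1) = 0.002473 K/W
R_aluminium = L/(kA) = 0.0024/(231×22.1) = 4.701×10^-7 K/W
R_cork board = L/(kA) = 0.1/(0.0544×22.1) = 0.08318 K/W
R_carbon steel = L/(kA) = 0.0029/(53.5×22.1) = 2.453×10^-6 K/W
R_total = 0.08565 K/W
Q = ΔT / R_total = 35 / 0.08565

Q ≈ 409 W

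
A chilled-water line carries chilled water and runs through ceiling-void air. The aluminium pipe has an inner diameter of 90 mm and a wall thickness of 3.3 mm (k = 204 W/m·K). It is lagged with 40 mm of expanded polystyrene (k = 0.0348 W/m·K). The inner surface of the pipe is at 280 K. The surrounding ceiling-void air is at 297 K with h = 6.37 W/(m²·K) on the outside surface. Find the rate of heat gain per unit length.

q′ ≈ 5.59 W/m

Per-layer cylindrical resistances, series-summed:
R_aluminium pipe wall = ln(48.3/45)/(2π×204×1) = 5.521×10^-5 K/W
R_expanded polystyrene = ln(88.3/48.3)/(2π×0.0348×1) = 2.759 K/W
R_outer film = 1/(h_o·2πr_oL) = 1/(6.37×2π×0.0883×1) = 0.283 K/W
R_total = 3.042 K/W
Q = ΔT/R_total = 17/3.042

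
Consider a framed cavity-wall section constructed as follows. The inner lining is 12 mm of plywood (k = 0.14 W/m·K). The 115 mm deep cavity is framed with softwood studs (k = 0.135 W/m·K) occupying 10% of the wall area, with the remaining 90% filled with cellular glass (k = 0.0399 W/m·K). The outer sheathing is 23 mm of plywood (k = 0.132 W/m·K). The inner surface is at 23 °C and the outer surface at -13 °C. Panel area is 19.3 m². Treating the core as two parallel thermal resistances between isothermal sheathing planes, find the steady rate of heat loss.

Q ≈ 269 W

Sheathing layers in series; stud and cavity paths in parallel between them.
R_inner = 0.012/(0.14×19.3) = 0.004441 K/W
R_stud  = 0.115/(0.135×0.1×19.3) = 0.4414 K/W
R_cav   = 0.115/(0.0399×0.9×19.3) = 0.1659 K/W
1/R_core = 1/R_stud + 1/R_cav → R_core = 0.1206 K/W
R_outer = 0.023/(0.132×19.3) = 0.009028 K/W
R_total = 0.1341 K/W
Q = ΔT/R_total = 36/0.1341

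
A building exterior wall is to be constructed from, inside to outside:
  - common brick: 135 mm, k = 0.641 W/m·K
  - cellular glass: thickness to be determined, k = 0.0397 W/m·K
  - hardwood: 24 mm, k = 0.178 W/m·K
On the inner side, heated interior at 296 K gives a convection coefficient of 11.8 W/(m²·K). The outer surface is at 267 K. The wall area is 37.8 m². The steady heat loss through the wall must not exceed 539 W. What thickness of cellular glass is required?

L ≈ 63.7 mm

Treating each layer as a thermal resistance in series:
R_inner film = 1/(h_i·A) = 1/(11.8×37.8) = 0.002242 K/W
R_common brick = L/(kA) = 0.135/(0.641×37.8) = 0.005572 K/W
R_hardwood = L/(kA) = 0.024/(0.178×37.8) = 0.003567 K/W
Sum of the known resistances R_other = 0.01138 K/W
Required total resistance R_tot = ΔT/Q_allow = 29/539 = 0.0538 K/W
R_cellular glass = R_tot − R_other = 0.04242 K/W
L = R·k·A = 0.04242×0.0397×37.8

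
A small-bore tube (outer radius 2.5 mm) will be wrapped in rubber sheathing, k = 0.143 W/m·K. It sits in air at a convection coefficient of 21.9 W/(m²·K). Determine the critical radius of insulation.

r_cr ≈ 6.53 mm

For a cylinder r_cr = k/h = 0.143/21.9
r_cr = 6.53 mm; since the bare radius (2.5 mm) is below r_cr, adding a thin layer of insulation will *increase* heat loss.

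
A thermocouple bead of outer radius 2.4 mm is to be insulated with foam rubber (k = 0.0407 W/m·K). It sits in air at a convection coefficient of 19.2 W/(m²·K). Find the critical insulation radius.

r_cr ≈ 4.24 mm

For a sphere r_cr = 2k/h = 2×0.0407/19.2
r_cr = 4.24 mm; since the bare radius (2.4 mm) is below r_cr, adding a thin layer of insulation will *increase* heat loss.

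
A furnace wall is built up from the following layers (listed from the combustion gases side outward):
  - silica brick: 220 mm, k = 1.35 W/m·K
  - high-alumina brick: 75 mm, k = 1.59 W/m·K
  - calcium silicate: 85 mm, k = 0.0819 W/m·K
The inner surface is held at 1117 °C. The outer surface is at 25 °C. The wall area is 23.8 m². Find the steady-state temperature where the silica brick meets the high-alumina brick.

T ≈ 974 °C

Treating each layer as a thermal resistance in series:
R_silica brick = L/(kA) = 0.22/(1.35×23.8) = 0.006847 K/W
R_high-alumina brick = L/(kA) = 0.075/(1.59×23.8) = 0.001982 K/W
R_calcium silicate = L/(kA) = 0.085/(0.0819×23.8) = 0.04361 K/W
R_total = 0.05244 K/W;  Q = ΔT/R_total = 1092/0.05244 = 20830 W
T_interface = T_inner − Q·ΣR(inner→interface) = 1117 − 20800×0.006847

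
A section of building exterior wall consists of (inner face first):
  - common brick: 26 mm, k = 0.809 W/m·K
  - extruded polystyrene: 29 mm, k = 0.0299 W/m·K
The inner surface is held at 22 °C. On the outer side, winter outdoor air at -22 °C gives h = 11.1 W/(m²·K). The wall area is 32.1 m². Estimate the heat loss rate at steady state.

Thermal resistances in series:
R_common brick = L/(kA) = 0.026/(0.809×32.1) = 0.001001 K/W
R_extruded polystyrene = L/(kA) = 0.029/(0.0299×32.1) = 0.03021 K/W
R_outer film = 1/(h_o·A) = 1/(11.1×32.1) = 0.002807 K/W
R_total = 0.03402 K/W
Q = ΔT / R_total = 44 / 0.03402

Q ≈ 1290 W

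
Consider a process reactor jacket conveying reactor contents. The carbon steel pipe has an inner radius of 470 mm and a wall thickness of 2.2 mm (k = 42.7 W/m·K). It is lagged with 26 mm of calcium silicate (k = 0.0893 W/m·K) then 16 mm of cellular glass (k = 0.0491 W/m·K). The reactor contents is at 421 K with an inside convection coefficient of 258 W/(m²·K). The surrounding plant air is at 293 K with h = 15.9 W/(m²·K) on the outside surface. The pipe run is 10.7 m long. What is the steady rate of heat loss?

Q ≈ 6260 W

Cylindrical conduction, so R = ln(r₂/r₁)/(2πkL) per layer, in series:
R_inner film = 1/(h_i·2πr₁L) = 1/(258×2π×0.47×10.7) = 1.227×10^-4 K/W
R_carbon steel pipe wall = ln(472.2/470)/(2π×42.7×10.7) = 1.627×10^-6 K/W
R_calcium silicate = ln(498.2/472.2)/(2π×0.0893×10.7) = 0.008928 K/W
R_cellular glass = ln(514.2/498.2)/(2π×0.0491×10.7) = 0.009576 K/W
R_outer film = 1/(h_o·2πr_oL) = 1/(15.9×2π×0.5142×10.7) = 0.001819 K/W
R_total = 0.02045 K/W
Q = ΔT/R_total = 128/0.02045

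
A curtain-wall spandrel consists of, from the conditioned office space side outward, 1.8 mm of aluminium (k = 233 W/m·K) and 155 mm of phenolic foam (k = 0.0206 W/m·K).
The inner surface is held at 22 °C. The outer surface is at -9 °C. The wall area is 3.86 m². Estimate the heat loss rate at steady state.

Q ≈ 15.9 W

Treating each layer as a thermal resistance in series:
R_aluminium = L/(kA) = 0.0018/(233×3.86) = 2.001×10^-6 K/W
R_phenolic foam = L/(kA) = 0.155/(0.0206×3.86) = 1.949 K/W
R_total = 1.949 K/W
Q = ΔT / R_total = 31 / 1.949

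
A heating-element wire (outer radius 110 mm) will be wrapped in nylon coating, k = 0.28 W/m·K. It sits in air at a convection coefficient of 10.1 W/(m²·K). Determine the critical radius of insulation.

For a cylinder r_cr = k/h = 0.28/10.1
r_cr = 27.7 mm; since the bare radius (110 mm) is above r_cr, any added insulation will reduce heat loss.

r_cr ≈ 27.7 mm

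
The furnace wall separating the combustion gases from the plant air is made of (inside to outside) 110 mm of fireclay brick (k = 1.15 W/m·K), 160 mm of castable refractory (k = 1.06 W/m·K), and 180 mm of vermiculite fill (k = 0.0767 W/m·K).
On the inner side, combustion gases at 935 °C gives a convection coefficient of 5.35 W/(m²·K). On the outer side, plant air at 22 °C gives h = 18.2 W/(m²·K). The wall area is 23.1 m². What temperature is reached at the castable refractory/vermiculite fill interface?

T ≈ 795 °C

Model the wall as resistances in series:
R_inner film = 1/(h_i·A) = 1/(5.35×23.1) = 0.008092 K/W
R_fireclay brick = L/(kA) = 0.11/(1.15×23.1) = 0.004141 K/W
R_castable refractory = L/(kA) = 0.16/(1.06×23.1) = 0.006534 K/W
R_vermiculite fill = L/(kA) = 0.18/(0.0767×23.1) = 0.1016 K/W
R_outer film = 1/(h_o·A) = 1/(18.2×23.1) = 0.002379 K/W
R_total = 0.1227 K/W;  Q = ΔT/R_total = 913/0.1227 = 7439 W
T_interface = T_inner − Q·ΣR(inner→interface) = 935 − 7440×0.01877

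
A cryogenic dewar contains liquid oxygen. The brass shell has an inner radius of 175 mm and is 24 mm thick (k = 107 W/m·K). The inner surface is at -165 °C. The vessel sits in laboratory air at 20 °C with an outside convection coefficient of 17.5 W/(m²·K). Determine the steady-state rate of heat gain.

Q ≈ 1600 W

For a spherical shell R = (1/r₁ − 1/r₂)/(4πk); film R = 1/(h·4πr²). In series:
R_brass shell = (1/0.175 − 1/0.199)/(4π×107) = 5.125×10^-4 K/W
R_outer film = 1/(h·4πr_o²) = 1/(17.5×4π×0.199²) = 0.1148 K/W
R_total = 0.1153 K/W
Q = ΔT/R_total = 185/0.1153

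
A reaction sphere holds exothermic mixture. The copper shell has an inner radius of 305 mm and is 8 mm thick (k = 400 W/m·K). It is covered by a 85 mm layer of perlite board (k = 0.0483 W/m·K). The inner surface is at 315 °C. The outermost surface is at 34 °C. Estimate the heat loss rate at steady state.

Radial (spherical) resistances in series:
R_copper shell = (1/0.305 − 1/0.313)/(4π×400) = 1.667×10^-5 K/W
R_perlite board = (1/0.313 − 1/0.398)/(4π×0.0483) = 1.124 K/W
R_total = 1.124 K/W
Q = ΔT/R_total = 281/1.124

Q ≈ 250 W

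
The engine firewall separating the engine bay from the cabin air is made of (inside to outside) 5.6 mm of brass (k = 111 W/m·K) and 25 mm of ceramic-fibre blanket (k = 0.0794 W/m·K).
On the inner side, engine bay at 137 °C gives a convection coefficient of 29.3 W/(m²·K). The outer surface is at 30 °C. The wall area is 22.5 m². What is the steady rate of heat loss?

Using the resistance-network approach (series):
R_inner film = 1/(h_i·A) = 1/(29.3×22.5) = 0.001517 K/W
R_brass = L/(kA) = 0.0056/(111×22.5) = 2.242×10^-6 K/W
R_ceramic-fibre blanket = L/(kA) = 0.025/(0.0794×22.5) = 0.01399 K/W
R_total = 0.01551 K/W
Q = ΔT / R_total = 107 / 0.01551

Q ≈ 6900 W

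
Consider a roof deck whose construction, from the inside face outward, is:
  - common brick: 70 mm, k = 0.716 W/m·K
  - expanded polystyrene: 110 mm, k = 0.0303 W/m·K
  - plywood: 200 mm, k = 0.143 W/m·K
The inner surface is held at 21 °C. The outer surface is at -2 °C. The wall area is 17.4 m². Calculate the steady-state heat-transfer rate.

Q ≈ 78.1 W

Model the wall as resistances in series:
R_common brick = L/(kA) = 0.07/(0.716×17.4) = 0.005619 K/W
R_expanded polystyrene = L/(kA) = 0.11/(0.0303×17.4) = 0.2086 K/W
R_plywood = L/(kA) = 0.2/(0.143×17.4) = 0.08038 K/W
R_total = 0.2946 K/W
Q = ΔT / R_total = 23 / 0.2946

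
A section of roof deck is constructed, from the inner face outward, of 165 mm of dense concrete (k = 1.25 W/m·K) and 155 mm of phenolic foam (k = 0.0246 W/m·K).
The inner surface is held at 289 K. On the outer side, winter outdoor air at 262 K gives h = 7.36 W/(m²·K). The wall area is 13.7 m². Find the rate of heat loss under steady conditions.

Model the wall as resistances in series:
R_dense concrete = L/(kA) = 0.165/(1.25×13.7) = 0.009635 K/W
R_phenolic foam = L/(kA) = 0.155/(0.0246×13.7) = 0.4599 K/W
R_outer film = 1/(h_o·A) = 1/(7.36×13.7) = 0.009917 K/W
R_total = 0.4795 K/W
Q = ΔT / R_total = 27 / 0.4795

Q ≈ 56.3 W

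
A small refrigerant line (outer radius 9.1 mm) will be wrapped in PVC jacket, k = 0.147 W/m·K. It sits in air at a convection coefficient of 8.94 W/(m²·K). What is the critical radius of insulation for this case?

r_cr ≈ 16.4 mm

For a cylinder r_cr = k/h = 0.147/8.94
r_cr = 16.4 mm; since the bare radius (9.1 mm) is below r_cr, adding a thin layer of insulation will *increase* heat loss.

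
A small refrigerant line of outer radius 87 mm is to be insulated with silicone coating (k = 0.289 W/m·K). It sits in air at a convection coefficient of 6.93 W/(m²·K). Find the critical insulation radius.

r_cr ≈ 41.7 mm

For a cylinder r_cr = k/h = 0.289/6.93
r_cr = 41.7 mm; since the bare radius (87 mm) is above r_cr, any added insulation will reduce heat loss.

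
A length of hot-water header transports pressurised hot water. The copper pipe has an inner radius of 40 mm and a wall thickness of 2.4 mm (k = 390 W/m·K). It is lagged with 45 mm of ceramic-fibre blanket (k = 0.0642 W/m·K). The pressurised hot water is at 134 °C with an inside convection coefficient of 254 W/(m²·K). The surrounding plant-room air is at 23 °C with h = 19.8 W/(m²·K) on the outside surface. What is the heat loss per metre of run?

Cylindrical conduction, so R = ln(r₂/r₁)/(2πkL) per layer, in series:
R_inner film = 1/(h_i·2πr₁L) = 1/(254×2π×0.04×1) = 0.01566 K/W
R_copper pipe wall = ln(42.4/40)/(2π×390×1) = 2.378×10^-5 K/W
R_ceramic-fibre blanket = ln(87.4/42.4)/(2π×0.0642×1) = 1.793 K/W
R_outer film = 1/(h_o·2πr_oL) = 1/(19.8×2π×0.0874×1) = 0.09197 K/W
R_total = 1.901 K/W
Q = ΔT/R_total = 111/1.901

q′ ≈ 58.4 W/m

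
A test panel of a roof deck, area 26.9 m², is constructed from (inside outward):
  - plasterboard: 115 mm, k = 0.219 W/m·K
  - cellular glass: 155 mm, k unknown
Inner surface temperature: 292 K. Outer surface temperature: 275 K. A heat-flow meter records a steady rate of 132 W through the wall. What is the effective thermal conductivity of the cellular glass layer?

k ≈ 0.0527 W/(m·K)

Treating each layer as a thermal resistance in series:
R_plasterboard = L/(kA) = 0.115/(0.219×26.9) = 0.01952 K/W
Sum of known resistances R_other = 0.01952 K/W
Total R = ΔT/Q = 17/132 = 0.1288 K/W
R_cellular glass = R_total − R_other = 0.1093 K/W
k = L/(R·A) = 0.155/(0.1093×26.9)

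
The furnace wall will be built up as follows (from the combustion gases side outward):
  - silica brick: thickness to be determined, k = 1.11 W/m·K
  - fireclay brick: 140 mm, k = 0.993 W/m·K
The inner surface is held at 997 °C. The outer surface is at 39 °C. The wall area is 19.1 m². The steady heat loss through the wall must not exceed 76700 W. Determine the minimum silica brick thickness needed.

L ≈ 108 mm

Using the resistance-network approach (series):
R_fireclay brick = L/(kA) = 0.14/(0.993×19.1) = 0.007382 K/W
Sum of the known resistances R_other = 0.007382 K/W
Required total resistance R_tot = ΔT/Q_allow = 958/76700 = 0.01249 K/W
R_silica brick = R_tot − R_other = 0.005109 K/W
L = R·k·A = 0.005109×1.11×19.1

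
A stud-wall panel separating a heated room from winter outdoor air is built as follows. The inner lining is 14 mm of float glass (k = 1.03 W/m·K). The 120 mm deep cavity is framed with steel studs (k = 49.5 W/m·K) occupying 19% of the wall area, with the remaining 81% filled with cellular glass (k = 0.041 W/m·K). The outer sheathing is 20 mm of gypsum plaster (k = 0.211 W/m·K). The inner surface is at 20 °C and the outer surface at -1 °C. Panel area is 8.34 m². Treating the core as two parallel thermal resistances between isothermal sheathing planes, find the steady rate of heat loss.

Sheathing layers in series; stud and cavity paths in parallel between them.
R_inner = 0.014/(1.03×8.34) = 0.00163 K/W
R_stud  = 0.12/(49.5×0.19×8.34) = 0.00153 K/W
R_cav   = 0.12/(0.041×0.81×8.34) = 0.4333 K/W
1/R_core = 1/R_stud + 1/R_cav → R_core = 0.001524 K/W
R_outer = 0.02/(0.211×8.34) = 0.01137 K/W
R_total = 0.01452 K/W
Q = ΔT/R_total = 21/0.01452

Q ≈ 1450 W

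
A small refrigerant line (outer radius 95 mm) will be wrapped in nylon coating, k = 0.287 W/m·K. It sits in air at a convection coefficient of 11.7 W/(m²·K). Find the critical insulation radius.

r_cr ≈ 24.5 mm

For a cylinder r_cr = k/h = 0.287/11.7
r_cr = 24.5 mm; since the bare radius (95 mm) is above r_cr, any added insulation will reduce heat loss.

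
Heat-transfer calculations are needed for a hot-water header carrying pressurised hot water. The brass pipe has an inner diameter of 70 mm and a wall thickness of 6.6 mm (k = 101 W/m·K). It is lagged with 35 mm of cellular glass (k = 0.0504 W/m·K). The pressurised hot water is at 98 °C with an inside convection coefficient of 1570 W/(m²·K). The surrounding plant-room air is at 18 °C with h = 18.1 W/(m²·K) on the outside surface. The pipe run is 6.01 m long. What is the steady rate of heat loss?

Q ≈ 235 W

Per-layer cylindrical resistances, series-summed:
R_inner film = 1/(h_i·2πr₁L) = 1/(1570×2π×0.035×6.01) = 4.819×10^-4 K/W
R_brass pipe wall = ln(41.6/35)/(2π×101×6.01) = 4.529×10^-5 K/W
R_cellular glass = ln(76.6/41.6)/(2π×0.0504×6.01) = 0.3208 K/W
R_outer film = 1/(h_o·2πr_oL) = 1/(18.1×2π×0.0766×6.01) = 0.0191 K/W
R_total = 0.3404 K/W
Q = ΔT/R_total = 80/0.3404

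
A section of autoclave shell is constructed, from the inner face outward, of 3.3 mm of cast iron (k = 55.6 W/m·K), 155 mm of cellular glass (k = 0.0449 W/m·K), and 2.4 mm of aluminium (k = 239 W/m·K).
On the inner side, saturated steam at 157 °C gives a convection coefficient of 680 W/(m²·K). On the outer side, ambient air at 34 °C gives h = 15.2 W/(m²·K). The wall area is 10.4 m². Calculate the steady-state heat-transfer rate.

Series thermal resistances:
R_inner film = 1/(h_i·A) = 1/(680×10.4) = 1.414×10^-4 K/W
R_cast iron = L/(kA) = 0.0033/(55.6×10.4) = 5.707×10^-6 K/W
R_cellular glass = L/(kA) = 0.155/(0.0449×10.4) = 0.3319 K/W
R_aluminium = L/(kA) = 0.0024/(239×10.4) = 9.656×10^-7 K/W
R_outer film = 1/(h_o·A) = 1/(15.2×10.4) = 0.006326 K/W
R_total = 0.3384 K/W
Q = ΔT / R_total = 123 / 0.3384

Q ≈ 363 W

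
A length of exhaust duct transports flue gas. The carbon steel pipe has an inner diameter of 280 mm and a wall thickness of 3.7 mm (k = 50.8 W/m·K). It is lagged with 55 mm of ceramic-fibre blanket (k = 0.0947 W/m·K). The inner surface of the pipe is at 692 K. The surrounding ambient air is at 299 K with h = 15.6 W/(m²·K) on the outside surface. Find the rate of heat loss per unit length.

q′ ≈ 659 W/m

Treating each annulus and film as a series resistance:
R_carbon steel pipe wall = ln(143.7/140)/(2π×50.8×1) = 8.172×10^-5 K/W
R_ceramic-fibre blanket = ln(198.7/143.7)/(2π×0.0947×1) = 0.5446 K/W
R_outer film = 1/(h_o·2πr_oL) = 1/(15.6×2π×0.1987×1) = 0.05134 K/W
R_total = 0.5961 K/W
Q = ΔT/R_total = 393/0.5961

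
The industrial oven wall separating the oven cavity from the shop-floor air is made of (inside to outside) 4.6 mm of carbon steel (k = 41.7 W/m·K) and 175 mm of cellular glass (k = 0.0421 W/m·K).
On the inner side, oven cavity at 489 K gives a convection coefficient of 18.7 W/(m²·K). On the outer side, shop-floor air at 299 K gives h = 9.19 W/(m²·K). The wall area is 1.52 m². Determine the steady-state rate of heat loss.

Q ≈ 66.9 W

Using the resistance-network approach (series):
R_inner film = 1/(h_i·A) = 1/(18.7×1.52) = 0.03518 K/W
R_carbon steel = L/(kA) = 0.0046/(41.7×1.52) = 7.257×10^-5 K/W
R_cellular glass = L/(kA) = 0.175/(0.0421×1.52) = 2.735 K/W
R_outer film = 1/(h_o·A) = 1/(9.19×1.52) = 0.07159 K/W
R_total = 2.842 K/W
Q = ΔT / R_total = 190 / 2.842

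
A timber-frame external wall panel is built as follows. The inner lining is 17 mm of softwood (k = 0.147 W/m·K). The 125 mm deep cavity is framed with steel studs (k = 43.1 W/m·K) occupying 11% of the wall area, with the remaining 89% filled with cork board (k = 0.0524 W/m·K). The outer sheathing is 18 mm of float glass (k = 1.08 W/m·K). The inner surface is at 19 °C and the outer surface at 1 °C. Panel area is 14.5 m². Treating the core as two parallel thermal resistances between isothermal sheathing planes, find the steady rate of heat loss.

Sheathing layers in series; stud and cavity paths in parallel between them.
R_inner = 0.017/(0.147×14.5) = 0.007976 K/W
R_stud  = 0.125/(43.1×0.11×14.5) = 0.001818 K/W
R_cav   = 0.125/(0.0524×0.89×14.5) = 0.1849 K/W
1/R_core = 1/R_stud + 1/R_cav → R_core = 0.001801 K/W
R_outer = 0.018/(1.08×14.5) = 0.001149 K/W
R_total = 0.01093 K/W
Q = ΔT/R_total = 18/0.01093

Q ≈ 1650 W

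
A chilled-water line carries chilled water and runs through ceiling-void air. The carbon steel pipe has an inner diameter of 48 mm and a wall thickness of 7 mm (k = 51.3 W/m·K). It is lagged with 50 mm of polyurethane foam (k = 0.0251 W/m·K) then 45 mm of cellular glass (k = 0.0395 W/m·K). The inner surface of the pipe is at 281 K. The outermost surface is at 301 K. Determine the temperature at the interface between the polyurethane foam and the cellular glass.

T ≈ 296 K

Treating each annulus and film as a series resistance:
R_carbon steel pipe wall = ln(31/24)/(2π×51.3×1) = 7.94×10^-4 K/W
R_polyurethane foam = ln(81/31)/(2π×0.0251×1) = 6.09 K/W
R_cellular glass = ln(126/81)/(2π×0.0395×1) = 1.78 K/W
R_total = 7.871 K/W
Q = ΔT/R_total = 20/7.871
Q = 2.54 W/m
T_interface = T_inner + Q·ΣR(inner→interface) = 281 + 2.54×6.091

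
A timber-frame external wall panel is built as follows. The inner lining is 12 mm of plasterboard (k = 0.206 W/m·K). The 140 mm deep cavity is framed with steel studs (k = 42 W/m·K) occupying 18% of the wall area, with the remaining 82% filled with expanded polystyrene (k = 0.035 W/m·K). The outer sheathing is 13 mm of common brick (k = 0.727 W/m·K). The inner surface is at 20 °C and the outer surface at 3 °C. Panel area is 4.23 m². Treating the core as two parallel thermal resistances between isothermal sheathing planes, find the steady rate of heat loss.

Sheathing layers in series; stud and cavity paths in parallel between them.
R_inner = 0.012/(0.206×4.23) = 0.01377 K/W
R_stud  = 0.14/(42×0.18×4.23) = 0.004378 K/W
R_cav   = 0.14/(0.035×0.82×4.23) = 1.153 K/W
1/R_core = 1/R_stud + 1/R_cav → R_core = 0.004361 K/W
R_outer = 0.013/(0.727×4.23) = 0.004227 K/W
R_total = 0.02236 K/W
Q = ΔT/R_total = 17/0.02236

Q ≈ 760 W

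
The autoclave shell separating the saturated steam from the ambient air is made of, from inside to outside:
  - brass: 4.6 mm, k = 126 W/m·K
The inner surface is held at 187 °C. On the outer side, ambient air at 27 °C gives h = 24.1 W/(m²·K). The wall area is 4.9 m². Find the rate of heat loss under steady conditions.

Thermal resistances in series:
R_brass = L/(kA) = 0.0046/(126×4.9) = 7.451×10^-6 K/W
R_outer film = 1/(h_o·A) = 1/(24.1×4.9) = 0.008468 K/W
R_total = 0.008476 K/W
Q = ΔT / R_total = 160 / 0.008476

Q ≈ 18900 W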